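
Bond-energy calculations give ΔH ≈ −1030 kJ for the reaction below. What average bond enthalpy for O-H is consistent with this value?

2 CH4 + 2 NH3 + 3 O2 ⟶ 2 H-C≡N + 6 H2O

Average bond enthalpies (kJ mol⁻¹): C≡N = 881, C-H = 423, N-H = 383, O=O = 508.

Let D be the O-H bond energy.
Σ(broken) = 8×423 + 6×383 + 3×508 = 7206
Σ(formed) = 2×881 + 2×423 + 12×D = 2608 + 12D
ΔH = Σ(broken) − Σ(formed) = (7206) − (2608 + 12D) = +4598 − 12D
Setting this equal to −1030 kJ gives 12D = 5628, so D = 469 kJ/mol.

D(O-H) ≈ 469 kJ/mol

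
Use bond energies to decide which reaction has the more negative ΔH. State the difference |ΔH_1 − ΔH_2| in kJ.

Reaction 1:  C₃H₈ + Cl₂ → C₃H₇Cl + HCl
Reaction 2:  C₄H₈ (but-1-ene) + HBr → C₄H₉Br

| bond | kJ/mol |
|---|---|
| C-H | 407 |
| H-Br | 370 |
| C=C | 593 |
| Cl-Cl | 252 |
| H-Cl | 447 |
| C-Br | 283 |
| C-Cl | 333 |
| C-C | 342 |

Reaction 1:
  Bonds broken (reactants):
    C-C: 2 × 342 = 684
    C-H: 8 × 407 = 3256
    Cl-Cl: 1 × 252 = 252
    Σ(broken) = 4192 kJ
  Bonds formed (products):
    C-C: 2 × 342 = 684
    C-Cl: 1 × 333 = 333
    C-H: 7 × 407 = 2849
    H-Cl: 1 × 447 = 447
    Σ(formed) = 4313 kJ
  ΔH_1 = 4192 − 4313 = −121 kJ
Reaction 2:
  Bonds broken (reactants):
    C-C: 2 × 342 = 684
    C-H: 8 × 407 = 3256
    C=C: 1 × 593 = 593
    H-Br: 1 × 370 = 370
    Σ(broken) = 4903 kJ
  Bonds formed (products):
    C-Br: 1 × 283 = 283
    C-C: 3 × 342 = 1026
    C-H: 9 × 407 = 3663
    Σ(formed) = 4972 kJ
  ΔH_2 = 4903 − 4972 = −69 kJ
ΔH_1 − ΔH_2 = −52 kJ, so reaction 1 has the more negative ΔH; |ΔH_1 − ΔH_2| = 52 kJ.

Reaction 1, by 52 kJ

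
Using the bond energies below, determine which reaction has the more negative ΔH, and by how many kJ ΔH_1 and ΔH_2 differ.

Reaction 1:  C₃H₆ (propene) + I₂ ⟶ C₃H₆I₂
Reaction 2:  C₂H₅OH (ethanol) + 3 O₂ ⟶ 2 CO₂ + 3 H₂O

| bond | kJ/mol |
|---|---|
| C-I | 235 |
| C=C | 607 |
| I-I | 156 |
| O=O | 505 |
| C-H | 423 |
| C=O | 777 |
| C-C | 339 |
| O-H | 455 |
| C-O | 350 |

Reaction 1:
  Bonds broken (reactants):
    C-C: 1 × 339 = 339
    C-H: 6 × 423 = 2538
    C=C: 1 × 607 = 607
    I-I: 1 × 156 = 156
    Σ(broken) = 3640 kJ
  Bonds formed (products):
    C-C: 2 × 339 = 678
    C-H: 6 × 423 = 2538
    C-I: 2 × 235 = 470
    Σ(formed) = 3686 kJ
  ΔH_1 = 3640 − 3686 = −46 kJ
Reaction 2:
  Bonds broken (reactants):
    C-C: 1 × 339 = 339
    C-H: 5 × 423 = 2115
    C-O: 1 × 350 = 350
    O-H: 1 × 455 = 455
    O=O: 3 × 505 = 1515
    Σ(broken) = 4774 kJ
  Bonds formed (products):
    C=O: 4 × 777 = 3108
    O-H: 6 × 455 = 2730
    Σ(formed) = 5838 kJ
  ΔH_2 = 4774 − 5838 = −1064 kJ
ΔH_1 − ΔH_2 = +1018 kJ, so reaction 2 has the more negative ΔH; |ΔH_1 − ΔH_2| = 1018 kJ.

Reaction 2, by 1018 kJ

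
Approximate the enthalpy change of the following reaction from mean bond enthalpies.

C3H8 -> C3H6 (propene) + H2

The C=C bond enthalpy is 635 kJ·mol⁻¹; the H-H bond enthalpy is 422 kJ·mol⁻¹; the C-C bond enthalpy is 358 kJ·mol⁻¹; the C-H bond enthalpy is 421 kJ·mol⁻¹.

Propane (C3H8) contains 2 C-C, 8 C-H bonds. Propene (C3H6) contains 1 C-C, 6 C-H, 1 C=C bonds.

Bonds broken (reactants):
  C-C: 2 × 358 = 716
  C-H: 8 × 421 = 3368
  Σ(broken) = 4084 kJ
Bonds formed (products):
  C-C: 1 × 358 = 358
  C-H: 6 × 421 = 2526
  C=C: 1 × 635 = 635
  H-H: 1 × 422 = 422
  Σ(formed) = 3941 kJ
ΔH = Σ(broken) − Σ(formed) = 4084 − 3941 = +143 kJ

ΔH ≈ +143 kJ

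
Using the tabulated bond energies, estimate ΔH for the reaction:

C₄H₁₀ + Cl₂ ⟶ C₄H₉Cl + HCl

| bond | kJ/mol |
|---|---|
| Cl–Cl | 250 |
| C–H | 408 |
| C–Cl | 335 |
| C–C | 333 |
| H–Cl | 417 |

Bonds broken (reactants):
  C–C: 3 × 333 = 999
  C–H: 10 × 408 = 4080
  Cl–Cl: 1 × 250 = 250
  Σ(broken) = 5329 kJ
Bonds formed (products):
  C–C: 3 × 333 = 999
  C–Cl: 1 × 335 = 335
  C–H: 9 × 408 = 3672
  H–Cl: 1 × 417 = 417
  Σ(formed) = 5423 kJ
ΔH = Σ(broken) − Σ(formed) = 5329 − 5423 = −94 kJ

ΔH ≈ −94 kJ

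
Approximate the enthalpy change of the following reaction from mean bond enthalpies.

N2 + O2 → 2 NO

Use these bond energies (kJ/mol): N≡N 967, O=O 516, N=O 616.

Bonds broken (reactants):
  N≡N: 1 × 967 = 967
  O=O: 1 × 516 = 516
  Σ(broken) = 1483 kJ
Bonds formed (products):
  N=O: 2 × 616 = 1232
  Σ(formed) = 1232 kJ
ΔH = Σ(broken) − Σ(formed) = 1483 − 1232 = +251 kJ

ΔH ≈ +251 kJ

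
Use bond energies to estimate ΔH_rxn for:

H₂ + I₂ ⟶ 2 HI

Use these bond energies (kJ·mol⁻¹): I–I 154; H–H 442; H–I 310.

Bonds broken (reactants):
  H–H: 1 × 442 = 442
  I–I: 1 × 154 = 154
  Σ(broken) = 596 kJ
Bonds formed (products):
  H–I: 2 × 310 = 620
  Σ(formed) = 620 kJ
ΔH = Σ(broken) − Σ(formed) = 596 − 620 = −24 kJ

ΔH ≈ −24 kJ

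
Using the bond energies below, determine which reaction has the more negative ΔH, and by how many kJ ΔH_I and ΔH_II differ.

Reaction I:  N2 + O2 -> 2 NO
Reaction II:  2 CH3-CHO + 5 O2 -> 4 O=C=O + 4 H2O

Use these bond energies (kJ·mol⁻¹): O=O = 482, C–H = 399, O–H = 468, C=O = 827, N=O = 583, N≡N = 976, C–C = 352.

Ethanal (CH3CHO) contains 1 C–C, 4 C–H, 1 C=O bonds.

Reaction II, by 2692 kJ

Reaction I:
  Bonds broken (reactants):
    N≡N: 1 × 976 = 976
    O=O: 1 × 482 = 482
    Σ(broken) = 1458 kJ
  Bonds formed (products):
    N=O: 2 × 583 = 1166
    Σ(formed) = 1166 kJ
  ΔH_I = 1458 − 1166 = +292 kJ
Reaction II:
  Bonds broken (reactants):
    C–C: 2 × 352 = 704
    C–H: 8 × 399 = 3192
    C=O: 2 × 827 = 1654
    O=O: 5 × 482 = 2410
    Σ(broken) = 7960 kJ
  Bonds formed (products):
    C=O: 8 × 827 = 6616
    O–H: 8 × 468 = 3744
    Σ(formed) = 10360 kJ
  ΔH_II = 7960 − 10360 = −2400 kJ
ΔH_I − ΔH_II = +2692 kJ, so reaction II has the more negative ΔH; |ΔH_I − ΔH_II| = 2692 kJ.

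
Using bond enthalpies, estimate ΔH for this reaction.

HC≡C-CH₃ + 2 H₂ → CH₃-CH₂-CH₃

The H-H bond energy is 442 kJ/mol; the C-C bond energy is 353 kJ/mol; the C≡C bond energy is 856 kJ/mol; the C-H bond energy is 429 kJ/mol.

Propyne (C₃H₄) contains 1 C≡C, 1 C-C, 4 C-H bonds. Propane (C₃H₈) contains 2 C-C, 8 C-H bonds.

Bonds broken (reactants):
  C≡C: 1 × 856 = 856
  C-C: 1 × 353 = 353
  C-H: 4 × 429 = 1716
  H-H: 2 × 442 = 884
  Σ(broken) = 3809 kJ
Bonds formed (products):
  C-C: 2 × 353 = 706
  C-H: 8 × 429 = 3432
  Σ(formed) = 4138 kJ
ΔH = Σ(broken) − Σ(formed) = 3809 − 4138 = −329 kJ

ΔH ≈ −329 kJ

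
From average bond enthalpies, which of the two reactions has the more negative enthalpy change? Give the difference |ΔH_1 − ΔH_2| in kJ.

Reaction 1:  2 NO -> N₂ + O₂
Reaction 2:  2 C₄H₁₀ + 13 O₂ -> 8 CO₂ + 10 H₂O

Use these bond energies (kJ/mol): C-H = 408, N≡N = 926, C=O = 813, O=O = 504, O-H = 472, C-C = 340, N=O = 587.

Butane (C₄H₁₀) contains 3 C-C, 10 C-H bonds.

Reaction 2, by 5440 kJ

Reaction 1:
  Bonds broken (reactants):
    N=O: 2 × 587 = 1174
    Σ(broken) = 1174 kJ
  Bonds formed (products):
    N≡N: 1 × 926 = 926
    O=O: 1 × 504 = 504
    Σ(formed) = 1430 kJ
  ΔH_1 = 1174 − 1430 = −256 kJ
Reaction 2:
  Bonds broken (reactants):
    C-C: 6 × 340 = 2040
    C-H: 20 × 408 = 8160
    O=O: 13 × 504 = 6552
    Σ(broken) = 16752 kJ
  Bonds formed (products):
    C=O: 16 × 813 = 13008
    O-H: 20 × 472 = 9440
    Σ(formed) = 22448 kJ
  ΔH_2 = 16752 − 22448 = −5696 kJ
ΔH_1 − ΔH_2 = +5440 kJ, so reaction 2 has the more negative ΔH; |ΔH_1 − ΔH_2| = 5440 kJ.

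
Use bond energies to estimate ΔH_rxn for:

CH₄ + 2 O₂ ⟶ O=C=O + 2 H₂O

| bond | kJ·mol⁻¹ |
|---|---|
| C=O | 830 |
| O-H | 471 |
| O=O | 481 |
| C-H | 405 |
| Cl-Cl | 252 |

Bonds broken (reactants):
  C-H: 4 × 405 = 1620
  O=O: 2 × 481 = 962
  Σ(broken) = 2582 kJ
Bonds formed (products):
  C=O: 2 × 830 = 1660
  O-H: 4 × 471 = 1884
  Σ(formed) = 3544 kJ
ΔH = Σ(broken) − Σ(formed) = 2582 − 3544 = −962 kJ

ΔH ≈ −962 kJ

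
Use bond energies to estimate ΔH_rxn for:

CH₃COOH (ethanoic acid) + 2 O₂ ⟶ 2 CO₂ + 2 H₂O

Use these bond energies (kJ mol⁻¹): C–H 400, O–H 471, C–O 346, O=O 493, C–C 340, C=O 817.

Bonds broken (reactants):
  C–C: 1 × 340 = 340
  C–H: 3 × 400 = 1200
  C–O: 1 × 346 = 346
  C=O: 1 × 817 = 817
  O–H: 1 × 471 = 471
  O=O: 2 × 493 = 986
  Σ(broken) = 4160 kJ
Bonds formed (products):
  C=O: 4 × 817 = 3268
  O–H: 4 × 471 = 1884
  Σ(formed) = 5152 kJ
ΔH = Σ(broken) − Σ(formed) = 4160 − 5152 = −992 kJ

ΔH ≈ −992 kJ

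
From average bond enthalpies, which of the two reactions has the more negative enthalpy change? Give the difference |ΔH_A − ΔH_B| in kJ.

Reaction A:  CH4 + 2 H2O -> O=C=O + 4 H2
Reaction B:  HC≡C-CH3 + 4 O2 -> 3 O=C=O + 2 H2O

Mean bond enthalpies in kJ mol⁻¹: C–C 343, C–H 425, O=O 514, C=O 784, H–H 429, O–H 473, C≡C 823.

Reaction A:
  Bonds broken (reactants):
    C–H: 4 × 425 = 1700
    O–H: 4 × 473 = 1892
    Σ(broken) = 3592 kJ
  Bonds formed (products):
    C=O: 2 × 784 = 1568
    H–H: 4 × 429 = 1716
    Σ(formed) = 3284 kJ
  ΔH_A = 3592 − 3284 = +308 kJ
Reaction B:
  Bonds broken (reactants):
    C≡C: 1 × 823 = 823
    C–C: 1 × 343 = 343
    C–H: 4 × 425 = 1700
    O=O: 4 × 514 = 2056
    Σ(broken) = 4922 kJ
  Bonds formed (products):
    C=O: 6 × 784 = 4704
    O–H: 4 × 473 = 1892
    Σ(formed) = 6596 kJ
  ΔH_B = 4922 − 6596 = −1674 kJ
ΔH_A − ΔH_B = +1982 kJ, so reaction B has the more negative ΔH; |ΔH_A − ΔH_B| = 1982 kJ.

Reaction B, by 1982 kJ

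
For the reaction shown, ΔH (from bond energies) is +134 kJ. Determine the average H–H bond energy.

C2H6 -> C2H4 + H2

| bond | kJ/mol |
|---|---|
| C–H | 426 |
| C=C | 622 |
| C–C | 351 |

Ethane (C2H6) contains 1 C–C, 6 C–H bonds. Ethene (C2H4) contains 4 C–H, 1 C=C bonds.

D(H–H) ≈ 447 kJ/mol

Let D be the H–H bond energy.
Σ(broken) = 1×351 + 6×426 = 2907
Σ(formed) = 4×426 + 1×622 + 1×D = 2326 + D
ΔH = Σ(broken) − Σ(formed) = (2907) − (2326 + D) = +581 − D
Setting this equal to +134 kJ gives D = 447 kJ/mol.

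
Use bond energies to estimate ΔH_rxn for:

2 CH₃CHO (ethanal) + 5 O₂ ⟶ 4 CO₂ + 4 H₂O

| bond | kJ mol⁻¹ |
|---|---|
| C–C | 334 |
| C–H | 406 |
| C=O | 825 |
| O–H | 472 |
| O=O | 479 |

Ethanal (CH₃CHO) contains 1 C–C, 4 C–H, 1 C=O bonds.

ΔH ≈ −2415 kJ

Bonds broken (reactants):
  C–C: 2 × 334 = 668
  C–H: 8 × 406 = 3248
  C=O: 2 × 825 = 1650
  O=O: 5 × 479 = 2395
  Σ(broken) = 7961 kJ
Bonds formed (products):
  C=O: 8 × 825 = 6600
  O–H: 8 × 472 = 3776
  Σ(formed) = 10376 kJ
ΔH = Σ(broken) − Σ(formed) = 7961 − 10376 = −2415 kJ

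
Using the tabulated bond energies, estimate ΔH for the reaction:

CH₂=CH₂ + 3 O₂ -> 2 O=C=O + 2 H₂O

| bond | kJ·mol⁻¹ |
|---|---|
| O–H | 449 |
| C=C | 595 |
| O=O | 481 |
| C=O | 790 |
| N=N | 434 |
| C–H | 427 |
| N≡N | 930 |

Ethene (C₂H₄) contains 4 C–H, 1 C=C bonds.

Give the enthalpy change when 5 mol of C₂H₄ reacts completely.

Bonds broken (reactants):
  C–H: 4 × 427 = 1708
  C=C: 1 × 595 = 595
  O=O: 3 × 481 = 1443
  Σ(broken) = 3746 kJ
Bonds formed (products):
  C=O: 4 × 790 = 3160
  O–H: 4 × 449 = 1796
  Σ(formed) = 4956 kJ
ΔH = Σ(broken) − Σ(formed) = 3746 − 4956 = −1210 kJ
For 5× the reaction as written: 5 × (−1210) = −6050 kJ

ΔH = −6050 kJ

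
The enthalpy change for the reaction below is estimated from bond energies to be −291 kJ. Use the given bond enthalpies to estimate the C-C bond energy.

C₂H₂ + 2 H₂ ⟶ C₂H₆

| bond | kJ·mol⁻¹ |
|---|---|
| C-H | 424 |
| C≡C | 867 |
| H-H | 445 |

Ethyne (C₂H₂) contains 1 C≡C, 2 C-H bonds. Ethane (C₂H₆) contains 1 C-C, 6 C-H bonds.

D(C-C) ≈ 352 kJ/mol

Let D be the C-C bond energy.
Σ(broken) = 1×867 + 2×424 + 2×445 = 2605
Σ(formed) = 1×D + 6×424 = 2544 + D
ΔH = Σ(broken) − Σ(formed) = (2605) − (2544 + D) = +61 − D
Setting this equal to −291 kJ gives D = 352 kJ/mol.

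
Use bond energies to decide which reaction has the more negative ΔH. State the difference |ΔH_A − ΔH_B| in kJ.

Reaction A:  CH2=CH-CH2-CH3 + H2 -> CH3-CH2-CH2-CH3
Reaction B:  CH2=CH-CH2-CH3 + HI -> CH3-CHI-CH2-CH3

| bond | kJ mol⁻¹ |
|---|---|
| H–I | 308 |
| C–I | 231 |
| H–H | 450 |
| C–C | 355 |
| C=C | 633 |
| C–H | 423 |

Reaction A, by 50 kJ

Reaction A:
  Bonds broken (reactants):
    C–C: 2 × 355 = 710
    C–H: 8 × 423 = 3384
    C=C: 1 × 633 = 633
    H–H: 1 × 450 = 450
    Σ(broken) = 5177 kJ
  Bonds formed (products):
    C–C: 3 × 355 = 1065
    C–H: 10 × 423 = 4230
    Σ(formed) = 5295 kJ
  ΔH_A = 5177 − 5295 = −118 kJ
Reaction B:
  Bonds broken (reactants):
    C–C: 2 × 355 = 710
    C–H: 8 × 423 = 3384
    C=C: 1 × 633 = 633
    H–I: 1 × 308 = 308
    Σ(broken) = 5035 kJ
  Bonds formed (products):
    C–C: 3 × 355 = 1065
    C–H: 9 × 423 = 3807
    C–I: 1 × 231 = 231
    Σ(formed) = 5103 kJ
  ΔH_B = 5035 − 5103 = −68 kJ
ΔH_A − ΔH_B = −50 kJ, so reaction A has the more negative ΔH; |ΔH_A − ΔH_B| = 50 kJ.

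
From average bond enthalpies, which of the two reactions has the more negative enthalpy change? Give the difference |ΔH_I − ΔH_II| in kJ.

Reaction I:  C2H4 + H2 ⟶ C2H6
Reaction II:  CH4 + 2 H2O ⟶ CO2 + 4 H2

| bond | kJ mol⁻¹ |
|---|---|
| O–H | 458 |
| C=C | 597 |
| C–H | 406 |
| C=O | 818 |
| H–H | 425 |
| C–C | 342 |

Reaction I, by 252 kJ

Reaction I:
  Bonds broken (reactants):
    C–H: 4 × 406 = 1624
    C=C: 1 × 597 = 597
    H–H: 1 × 425 = 425
    Σ(broken) = 2646 kJ
  Bonds formed (products):
    C–C: 1 × 342 = 342
    C–H: 6 × 406 = 2436
    Σ(formed) = 2778 kJ
  ΔH_I = 2646 − 2778 = −132 kJ
Reaction II:
  Bonds broken (reactants):
    C–H: 4 × 406 = 1624
    O–H: 4 × 458 = 1832
    Σ(broken) = 3456 kJ
  Bonds formed (products):
    C=O: 2 × 818 = 1636
    H–H: 4 × 425 = 1700
    Σ(formed) = 3336 kJ
  ΔH_II = 3456 − 3336 = +120 kJ
ΔH_I − ΔH_II = −252 kJ, so reaction I has the more negative ΔH; |ΔH_I − ΔH_II| = 252 kJ.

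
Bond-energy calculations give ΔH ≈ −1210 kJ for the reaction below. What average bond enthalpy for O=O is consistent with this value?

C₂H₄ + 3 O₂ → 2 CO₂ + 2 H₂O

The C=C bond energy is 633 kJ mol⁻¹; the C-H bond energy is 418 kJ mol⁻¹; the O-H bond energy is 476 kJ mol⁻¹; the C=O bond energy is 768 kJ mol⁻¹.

D(O=O) ≈ 487 kJ/mol

Let D be the O=O bond energy.
Σ(broken) = 4×418 + 1×633 + 3×D = 2305 + 3D
Σ(formed) = 4×768 + 4×476 = 4976
ΔH = Σ(broken) − Σ(formed) = (2305 + 3D) − (4976) = −2671 + 3D
Setting this equal to −1210 kJ gives 3D = 1461, so D = 487 kJ/mol.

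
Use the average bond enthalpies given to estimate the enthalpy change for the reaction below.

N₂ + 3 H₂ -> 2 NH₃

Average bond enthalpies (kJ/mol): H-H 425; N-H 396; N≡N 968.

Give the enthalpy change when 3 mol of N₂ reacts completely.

ΔH = −399 kJ

Bonds broken (reactants):
  H-H: 3 × 425 = 1275
  N≡N: 1 × 968 = 968
  Σ(broken) = 2243 kJ
Bonds formed (products):
  N-H: 6 × 396 = 2376
  Σ(formed) = 2376 kJ
ΔH = Σ(broken) − Σ(formed) = 2243 − 2376 = −133 kJ
For 3× the reaction as written: 3 × (−133) = −399 kJ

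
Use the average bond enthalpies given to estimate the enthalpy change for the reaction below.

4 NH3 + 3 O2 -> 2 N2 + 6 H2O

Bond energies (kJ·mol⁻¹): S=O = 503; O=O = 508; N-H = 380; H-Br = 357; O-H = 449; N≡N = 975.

ΔH ≈ −1254 kJ

Bonds broken (reactants):
  N-H: 12 × 380 = 4560
  O=O: 3 × 508 = 1524
  Σ(broken) = 6084 kJ
Bonds formed (products):
  N≡N: 2 × 975 = 1950
  O-H: 12 × 449 = 5388
  Σ(formed) = 7338 kJ
ΔH = Σ(broken) − Σ(formed) = 6084 − 7338 = −1254 kJ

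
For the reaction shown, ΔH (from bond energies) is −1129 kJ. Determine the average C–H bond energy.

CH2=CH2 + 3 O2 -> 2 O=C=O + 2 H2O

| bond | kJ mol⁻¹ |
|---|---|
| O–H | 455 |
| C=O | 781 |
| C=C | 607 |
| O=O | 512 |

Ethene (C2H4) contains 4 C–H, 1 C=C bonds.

Let D be the C–H bond energy.
Σ(broken) = 4×D + 1×607 + 3×512 = 2143 + 4D
Σ(formed) = 4×781 + 4×455 = 4944
ΔH = Σ(broken) − Σ(formed) = (2143 + 4D) − (4944) = −2801 + 4D
Setting this equal to −1129 kJ gives 4D = 1672, so D = 418 kJ/mol.

D(C–H) ≈ 418 kJ/mol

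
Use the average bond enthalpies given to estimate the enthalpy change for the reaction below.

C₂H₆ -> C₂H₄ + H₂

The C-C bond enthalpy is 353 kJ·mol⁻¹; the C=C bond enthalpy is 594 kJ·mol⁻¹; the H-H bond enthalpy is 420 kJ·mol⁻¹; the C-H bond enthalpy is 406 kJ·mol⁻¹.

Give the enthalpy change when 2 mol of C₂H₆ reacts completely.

Bonds broken (reactants):
  C-C: 1 × 353 = 353
  C-H: 6 × 406 = 2436
  Σ(broken) = 2789 kJ
Bonds formed (products):
  C-H: 4 × 406 = 1624
  C=C: 1 × 594 = 594
  H-H: 1 × 420 = 420
  Σ(formed) = 2638 kJ
ΔH = Σ(broken) − Σ(formed) = 2789 − 2638 = +151 kJ
For 2× the reaction as written: 2 × (+151) = +302 kJ

ΔH = +302 kJ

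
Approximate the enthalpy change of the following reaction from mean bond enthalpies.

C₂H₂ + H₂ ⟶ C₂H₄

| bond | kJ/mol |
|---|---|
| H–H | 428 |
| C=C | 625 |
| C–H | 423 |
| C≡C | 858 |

ΔH ≈ −185 kJ

Bonds broken (reactants):
  C≡C: 1 × 858 = 858
  C–H: 2 × 423 = 846
  H–H: 1 × 428 = 428
  Σ(broken) = 2132 kJ
Bonds formed (products):
  C–H: 4 × 423 = 1692
  C=C: 1 × 625 = 625
  Σ(formed) = 2317 kJ
ΔH = Σ(broken) − Σ(formed) = 2132 − 2317 = −185 kJ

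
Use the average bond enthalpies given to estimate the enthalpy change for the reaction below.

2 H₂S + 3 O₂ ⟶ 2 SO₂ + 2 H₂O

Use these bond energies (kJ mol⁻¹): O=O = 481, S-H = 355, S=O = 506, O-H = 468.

Bonds broken (reactants):
  O=O: 3 × 481 = 1443
  S-H: 4 × 355 = 1420
  Σ(broken) = 2863 kJ
Bonds formed (products):
  O-H: 4 × 468 = 1872
  S=O: 4 × 506 = 2024
  Σ(formed) = 3896 kJ
ΔH = Σ(broken) − Σ(formed) = 2863 − 3896 = −1033 kJ

ΔH ≈ −1033 kJ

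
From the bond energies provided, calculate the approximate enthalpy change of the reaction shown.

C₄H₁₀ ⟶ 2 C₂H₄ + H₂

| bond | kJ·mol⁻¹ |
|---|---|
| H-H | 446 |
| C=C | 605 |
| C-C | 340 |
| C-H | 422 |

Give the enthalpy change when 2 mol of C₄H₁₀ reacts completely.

Bonds broken (reactants):
  C-C: 3 × 340 = 1020
  C-H: 10 × 422 = 4220
  Σ(broken) = 5240 kJ
Bonds formed (products):
  C-H: 8 × 422 = 3376
  C=C: 2 × 605 = 1210
  H-H: 1 × 446 = 446
  Σ(formed) = 5032 kJ
ΔH = Σ(broken) − Σ(formed) = 5240 − 5032 = +208 kJ
For 2× the reaction as written: 2 × (+208) = +416 kJ

ΔH = +416 kJ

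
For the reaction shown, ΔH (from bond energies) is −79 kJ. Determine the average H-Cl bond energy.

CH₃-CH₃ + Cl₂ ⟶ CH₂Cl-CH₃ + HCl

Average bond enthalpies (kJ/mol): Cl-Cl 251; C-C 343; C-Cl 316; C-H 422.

D(H-Cl) ≈ 436 kJ/mol

Let D be the H-Cl bond energy.
Σ(broken) = 1×343 + 6×422 + 1×251 = 3126
Σ(formed) = 1×343 + 1×316 + 5×422 + 1×D = 2769 + D
ΔH = Σ(broken) − Σ(formed) = (3126) − (2769 + D) = +357 − D
Setting this equal to −79 kJ gives D = 436 kJ/mol.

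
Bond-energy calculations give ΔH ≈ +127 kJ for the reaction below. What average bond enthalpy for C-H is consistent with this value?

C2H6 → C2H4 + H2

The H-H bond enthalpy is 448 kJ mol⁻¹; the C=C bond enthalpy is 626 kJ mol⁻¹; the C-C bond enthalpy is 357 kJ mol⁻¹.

Let D be the C-H bond energy.
Σ(broken) = 1×357 + 6×D = 357 + 6D
Σ(formed) = 4×D + 1×626 + 1×448 = 1074 + 4D
ΔH = Σ(broken) − Σ(formed) = (357 + 6D) − (1074 + 4D) = −717 + 2D
Setting this equal to +127 kJ gives 2D = 844, so D = 422 kJ/mol.

D(C-H) ≈ 422 kJ/mol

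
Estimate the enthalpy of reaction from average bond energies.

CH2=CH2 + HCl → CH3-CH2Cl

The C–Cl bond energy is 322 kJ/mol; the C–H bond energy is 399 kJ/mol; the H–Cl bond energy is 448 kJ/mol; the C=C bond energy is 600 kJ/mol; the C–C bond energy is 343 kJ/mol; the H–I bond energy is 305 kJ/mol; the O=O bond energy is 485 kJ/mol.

ΔH ≈ −16 kJ

Bonds broken (reactants):
  C–H: 4 × 399 = 1596
  C=C: 1 × 600 = 600
  H–Cl: 1 × 448 = 448
  Σ(broken) = 2644 kJ
Bonds formed (products):
  C–C: 1 × 343 = 343
  C–Cl: 1 × 322 = 322
  C–H: 5 × 399 = 1995
  Σ(formed) = 2660 kJ
ΔH = Σ(broken) − Σ(formed) = 2644 − 2660 = −16 kJ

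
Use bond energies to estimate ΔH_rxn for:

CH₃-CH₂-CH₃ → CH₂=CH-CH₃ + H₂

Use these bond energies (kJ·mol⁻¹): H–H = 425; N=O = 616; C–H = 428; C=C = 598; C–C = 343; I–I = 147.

ΔH ≈ +176 kJ

Bonds broken (reactants):
  C–C: 2 × 343 = 686
  C–H: 8 × 428 = 3424
  Σ(broken) = 4110 kJ
Bonds formed (products):
  C–C: 1 × 343 = 343
  C–H: 6 × 428 = 2568
  C=C: 1 × 598 = 598
  H–H: 1 × 425 = 425
  Σ(formed) = 3934 kJ
ΔH = Σ(broken) − Σ(formed) = 4110 − 3934 = +176 kJ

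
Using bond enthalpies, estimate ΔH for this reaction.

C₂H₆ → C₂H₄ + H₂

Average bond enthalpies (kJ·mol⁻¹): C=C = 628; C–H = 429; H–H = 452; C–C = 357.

Bonds broken (reactants):
  C–C: 1 × 357 = 357
  C–H: 6 × 429 = 2574
  Σ(broken) = 2931 kJ
Bonds formed (products):
  C–H: 4 × 429 = 1716
  C=C: 1 × 628 = 628
  H–H: 1 × 452 = 452
  Σ(formed) = 2796 kJ
ΔH = Σ(broken) − Σ(formed) = 2931 − 2796 = +135 kJ

ΔH ≈ +135 kJ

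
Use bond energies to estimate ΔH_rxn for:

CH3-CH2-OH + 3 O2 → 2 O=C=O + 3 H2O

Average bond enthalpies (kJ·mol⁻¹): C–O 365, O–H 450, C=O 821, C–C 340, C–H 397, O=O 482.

Bonds broken (reactants):
  C–C: 1 × 340 = 340
  C–H: 5 × 397 = 1985
  C–O: 1 × 365 = 365
  O–H: 1 × 450 = 450
  O=O: 3 × 482 = 1446
  Σ(broken) = 4586 kJ
Bonds formed (products):
  C=O: 4 × 821 = 3284
  O–H: 6 × 450 = 2700
  Σ(formed) = 5984 kJ
ΔH = Σ(broken) − Σ(formed) = 4586 − 5984 = −1398 kJ

ΔH ≈ −1398 kJ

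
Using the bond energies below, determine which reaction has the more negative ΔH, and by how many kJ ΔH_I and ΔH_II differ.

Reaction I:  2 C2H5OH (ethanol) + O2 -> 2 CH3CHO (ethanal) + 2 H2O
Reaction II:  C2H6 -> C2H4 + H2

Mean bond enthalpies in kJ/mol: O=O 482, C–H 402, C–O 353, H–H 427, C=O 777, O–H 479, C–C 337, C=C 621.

Reaction I:
  Bonds broken (reactants):
    C–C: 2 × 337 = 674
    C–H: 10 × 402 = 4020
    C–O: 2 × 353 = 706
    O–H: 2 × 479 = 958
    O=O: 1 × 482 = 482
    Σ(broken) = 6840 kJ
  Bonds formed (products):
    C–C: 2 × 337 = 674
    C–H: 8 × 402 = 3216
    C=O: 2 × 777 = 1554
    O–H: 4 × 479 = 1916
    Σ(formed) = 7360 kJ
  ΔH_I = 6840 − 7360 = −520 kJ
Reaction II:
  Bonds broken (reactants):
    C–C: 1 × 337 = 337
    C–H: 6 × 402 = 2412
    Σ(broken) = 2749 kJ
  Bonds formed (products):
    C–H: 4 × 402 = 1608
    C=C: 1 × 621 = 621
    H–H: 1 × 427 = 427
    Σ(formed) = 2656 kJ
  ΔH_II = 2749 − 2656 = +93 kJ
ΔH_I − ΔH_II = −613 kJ, so reaction I has the more negative ΔH; |ΔH_I − ΔH_II| = 613 kJ.

Reaction I, by 613 kJ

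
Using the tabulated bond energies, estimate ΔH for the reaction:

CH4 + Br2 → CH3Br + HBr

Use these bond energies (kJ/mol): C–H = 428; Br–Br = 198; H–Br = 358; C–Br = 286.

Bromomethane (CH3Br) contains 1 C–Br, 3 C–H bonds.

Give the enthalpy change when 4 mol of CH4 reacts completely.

ΔH = −72 kJ

Bonds broken (reactants):
  Br–Br: 1 × 198 = 198
  C–H: 4 × 428 = 1712
  Σ(broken) = 1910 kJ
Bonds formed (products):
  C–Br: 1 × 286 = 286
  C–H: 3 × 428 = 1284
  H–Br: 1 × 358 = 358
  Σ(formed) = 1928 kJ
ΔH = Σ(broken) − Σ(formed) = 1910 − 1928 = −18 kJ
For 4× the reaction as written: 4 × (−18) = −72 kJ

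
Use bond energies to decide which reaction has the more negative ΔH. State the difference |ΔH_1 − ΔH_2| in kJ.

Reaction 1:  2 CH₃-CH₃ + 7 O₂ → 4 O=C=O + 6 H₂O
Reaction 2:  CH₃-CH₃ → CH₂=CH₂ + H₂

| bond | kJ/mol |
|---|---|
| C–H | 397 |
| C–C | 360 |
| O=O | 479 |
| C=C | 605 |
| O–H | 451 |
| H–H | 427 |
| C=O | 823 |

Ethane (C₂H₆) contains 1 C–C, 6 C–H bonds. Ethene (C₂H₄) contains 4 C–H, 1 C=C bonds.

Reaction 1:
  Bonds broken (reactants):
    C–C: 2 × 360 = 720
    C–H: 12 × 397 = 4764
    O=O: 7 × 479 = 3353
    Σ(broken) = 8837 kJ
  Bonds formed (products):
    C=O: 8 × 823 = 6584
    O–H: 12 × 451 = 5412
    Σ(formed) = 11996 kJ
  ΔH_1 = 8837 − 11996 = −3159 kJ
Reaction 2:
  Bonds broken (reactants):
    C–C: 1 × 360 = 360
    C–H: 6 × 397 = 2382
    Σ(broken) = 2742 kJ
  Bonds formed (products):
    C–H: 4 × 397 = 1588
    C=C: 1 × 605 = 605
    H–H: 1 × 427 = 427
    Σ(formed) = 2620 kJ
  ΔH_2 = 2742 − 2620 = +122 kJ
ΔH_1 − ΔH_2 = −3281 kJ, so reaction 1 has the more negative ΔH; |ΔH_1 − ΔH_2| = 3281 kJ.

Reaction 1, by 3281 kJ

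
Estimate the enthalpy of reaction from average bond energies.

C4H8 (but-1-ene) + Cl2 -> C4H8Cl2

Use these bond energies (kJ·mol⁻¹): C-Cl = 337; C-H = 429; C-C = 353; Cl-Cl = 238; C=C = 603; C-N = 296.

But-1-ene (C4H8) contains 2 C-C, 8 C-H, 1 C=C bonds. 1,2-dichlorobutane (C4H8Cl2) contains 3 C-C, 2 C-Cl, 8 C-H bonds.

ΔH ≈ −186 kJ

Bonds broken (reactants):
  C-C: 2 × 353 = 706
  C-H: 8 × 429 = 3432
  C=C: 1 × 603 = 603
  Cl-Cl: 1 × 238 = 238
  Σ(broken) = 4979 kJ
Bonds formed (products):
  C-C: 3 × 353 = 1059
  C-Cl: 2 × 337 = 674
  C-H: 8 × 429 = 3432
  Σ(formed) = 5165 kJ
ΔH = Σ(broken) − Σ(formed) = 4979 − 5165 = −186 kJ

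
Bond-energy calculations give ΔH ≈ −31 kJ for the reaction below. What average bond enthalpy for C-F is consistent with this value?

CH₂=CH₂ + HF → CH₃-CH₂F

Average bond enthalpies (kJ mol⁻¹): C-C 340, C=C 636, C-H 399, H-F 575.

Let D be the C-F bond energy.
Σ(broken) = 4×399 + 1×636 + 1×575 = 2807
Σ(formed) = 1×340 + 1×D + 5×399 = 2335 + D
ΔH = Σ(broken) − Σ(formed) = (2807) − (2335 + D) = +472 − D
Setting this equal to −31 kJ gives D = 503 kJ/mol.

D(C-F) ≈ 503 kJ/mol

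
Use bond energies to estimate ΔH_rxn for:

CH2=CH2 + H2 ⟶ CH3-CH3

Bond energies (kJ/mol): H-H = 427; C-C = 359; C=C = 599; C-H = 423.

Bonds broken (reactants):
  C-H: 4 × 423 = 1692
  C=C: 1 × 599 = 599
  H-H: 1 × 427 = 427
  Σ(broken) = 2718 kJ
Bonds formed (products):
  C-C: 1 × 359 = 359
  C-H: 6 × 423 = 2538
  Σ(formed) = 2897 kJ
ΔH = Σ(broken) − Σ(formed) = 2718 − 2897 = −179 kJ

ΔH ≈ −179 kJ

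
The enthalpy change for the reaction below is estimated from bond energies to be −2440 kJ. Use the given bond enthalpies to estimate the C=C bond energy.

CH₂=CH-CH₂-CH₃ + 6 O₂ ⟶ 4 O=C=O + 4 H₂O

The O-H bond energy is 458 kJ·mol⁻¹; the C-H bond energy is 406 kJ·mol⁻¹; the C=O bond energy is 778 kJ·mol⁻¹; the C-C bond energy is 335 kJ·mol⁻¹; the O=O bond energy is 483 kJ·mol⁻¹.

Let D be the C=C bond energy.
Σ(broken) = 2×335 + 8×406 + 1×D + 6×483 = 6816 + D
Σ(formed) = 8×778 + 8×458 = 9888
ΔH = Σ(broken) − Σ(formed) = (6816 + D) − (9888) = −3072 + D
Setting this equal to −2440 kJ gives D = 632 kJ/mol.

D(C=C) ≈ 632 kJ/mol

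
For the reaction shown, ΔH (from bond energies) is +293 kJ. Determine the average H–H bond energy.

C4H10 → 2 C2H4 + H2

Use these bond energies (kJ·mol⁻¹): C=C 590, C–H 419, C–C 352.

D(H–H) ≈ 421 kJ/mol

Let D be the H–H bond energy.
Σ(broken) = 3×352 + 10×419 = 5246
Σ(formed) = 8×419 + 2×590 + 1×D = 4532 + D
ΔH = Σ(broken) − Σ(formed) = (5246) − (4532 + D) = +714 − D
Setting this equal to +293 kJ gives D = 421 kJ/mol.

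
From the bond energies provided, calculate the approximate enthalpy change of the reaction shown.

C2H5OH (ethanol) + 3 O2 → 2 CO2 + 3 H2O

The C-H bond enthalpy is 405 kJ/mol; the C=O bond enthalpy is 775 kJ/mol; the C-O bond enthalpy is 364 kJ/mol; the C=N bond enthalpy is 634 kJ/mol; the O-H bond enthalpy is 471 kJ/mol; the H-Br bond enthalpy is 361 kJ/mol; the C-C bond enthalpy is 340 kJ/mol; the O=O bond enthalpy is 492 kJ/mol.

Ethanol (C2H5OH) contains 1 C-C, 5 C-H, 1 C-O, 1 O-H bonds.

Bonds broken (reactants):
  C-C: 1 × 340 = 340
  C-H: 5 × 405 = 2025
  C-O: 1 × 364 = 364
  O-H: 1 × 471 = 471
  O=O: 3 × 492 = 1476
  Σ(broken) = 4676 kJ
Bonds formed (products):
  C=O: 4 × 775 = 3100
  O-H: 6 × 471 = 2826
  Σ(formed) = 5926 kJ
ΔH = Σ(broken) − Σ(formed) = 4676 − 5926 = −1250 kJ

ΔH ≈ −1250 kJ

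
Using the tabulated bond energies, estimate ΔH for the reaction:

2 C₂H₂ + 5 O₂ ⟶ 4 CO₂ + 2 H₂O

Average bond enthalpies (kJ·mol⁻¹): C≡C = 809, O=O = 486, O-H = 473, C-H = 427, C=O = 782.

Bonds broken (reactants):
  C≡C: 2 × 809 = 1618
  C-H: 4 × 427 = 1708
  O=O: 5 × 486 = 2430
  Σ(broken) = 5756 kJ
Bonds formed (products):
  C=O: 8 × 782 = 6256
  O-H: 4 × 473 = 1892
  Σ(formed) = 8148 kJ
ΔH = Σ(broken) − Σ(formed) = 5756 − 8148 = −2392 kJ

ΔH ≈ −2392 kJ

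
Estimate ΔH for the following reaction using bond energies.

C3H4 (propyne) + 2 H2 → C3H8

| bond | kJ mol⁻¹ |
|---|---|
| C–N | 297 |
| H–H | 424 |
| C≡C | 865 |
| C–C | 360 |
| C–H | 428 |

ΔH ≈ −359 kJ

Bonds broken (reactants):
  C≡C: 1 × 865 = 865
  C–C: 1 × 360 = 360
  C–H: 4 × 428 = 1712
  H–H: 2 × 424 = 848
  Σ(broken) = 3785 kJ
Bonds formed (products):
  C–C: 2 × 360 = 720
  C–H: 8 × 428 = 3424
  Σ(formed) = 4144 kJ
ΔH = Σ(broken) − Σ(formed) = 3785 − 4144 = −359 kJ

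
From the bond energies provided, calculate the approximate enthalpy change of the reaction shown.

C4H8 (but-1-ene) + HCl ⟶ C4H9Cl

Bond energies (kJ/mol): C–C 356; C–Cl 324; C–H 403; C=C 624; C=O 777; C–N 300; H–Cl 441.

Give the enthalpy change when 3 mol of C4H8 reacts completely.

ΔH = −54 kJ

Bonds broken (reactants):
  C–C: 2 × 356 = 712
  C–H: 8 × 403 = 3224
  C=C: 1 × 624 = 624
  H–Cl: 1 × 441 = 441
  Σ(broken) = 5001 kJ
Bonds formed (products):
  C–C: 3 × 356 = 1068
  C–Cl: 1 × 324 = 324
  C–H: 9 × 403 = 3627
  Σ(formed) = 5019 kJ
ΔH = Σ(broken) − Σ(formed) = 5001 − 5019 = −18 kJ
For 3× the reaction as written: 3 × (−18) = −54 kJ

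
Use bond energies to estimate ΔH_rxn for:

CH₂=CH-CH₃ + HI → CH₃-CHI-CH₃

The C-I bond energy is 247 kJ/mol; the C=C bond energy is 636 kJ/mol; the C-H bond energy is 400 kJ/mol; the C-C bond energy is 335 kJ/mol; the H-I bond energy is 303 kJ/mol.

Bonds broken (reactants):
  C-C: 1 × 335 = 335
  C-H: 6 × 400 = 2400
  C=C: 1 × 636 = 636
  H-I: 1 × 303 = 303
  Σ(broken) = 3674 kJ
Bonds formed (products):
  C-C: 2 × 335 = 670
  C-H: 7 × 400 = 2800
  C-I: 1 × 247 = 247
  Σ(formed) = 3717 kJ
ΔH = Σ(broken) − Σ(formed) = 3674 − 3717 = −43 kJ

ΔH ≈ −43 kJ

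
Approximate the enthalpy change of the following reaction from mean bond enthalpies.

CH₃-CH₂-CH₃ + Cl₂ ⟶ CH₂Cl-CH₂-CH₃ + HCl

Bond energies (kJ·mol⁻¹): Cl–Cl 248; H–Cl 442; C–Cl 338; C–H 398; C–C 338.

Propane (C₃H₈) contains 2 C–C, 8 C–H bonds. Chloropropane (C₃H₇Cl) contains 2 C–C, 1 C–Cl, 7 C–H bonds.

Bonds broken (reactants):
  C–C: 2 × 338 = 676
  C–H: 8 × 398 = 3184
  Cl–Cl: 1 × 248 = 248
  Σ(broken) = 4108 kJ
Bonds formed (products):
  C–C: 2 × 338 = 676
  C–Cl: 1 × 338 = 338
  C–H: 7 × 398 = 2786
  H–Cl: 1 × 442 = 442
  Σ(formed) = 4242 kJ
ΔH = Σ(broken) − Σ(formed) = 4108 − 4242 = −134 kJ

ΔH ≈ −134 kJ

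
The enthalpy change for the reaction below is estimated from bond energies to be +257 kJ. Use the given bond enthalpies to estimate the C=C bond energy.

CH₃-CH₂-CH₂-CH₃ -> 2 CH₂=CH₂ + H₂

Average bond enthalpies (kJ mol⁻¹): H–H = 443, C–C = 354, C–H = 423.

Let D be the C=C bond energy.
Σ(broken) = 3×354 + 10×423 = 5292
Σ(formed) = 8×423 + 2×D + 1×443 = 3827 + 2D
ΔH = Σ(broken) − Σ(formed) = (5292) − (3827 + 2D) = +1465 − 2D
Setting this equal to +257 kJ gives 2D = 1208, so D = 604 kJ/mol.

D(C=C) ≈ 604 kJ/mol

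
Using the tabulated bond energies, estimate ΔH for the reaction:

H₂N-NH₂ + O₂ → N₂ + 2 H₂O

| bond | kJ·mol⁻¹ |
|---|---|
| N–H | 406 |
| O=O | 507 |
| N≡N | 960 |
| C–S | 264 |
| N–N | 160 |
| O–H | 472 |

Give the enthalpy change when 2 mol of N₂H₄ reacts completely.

ΔH = −1114 kJ

Bonds broken (reactants):
  N–H: 4 × 406 = 1624
  N–N: 1 × 160 = 160
  O=O: 1 × 507 = 507
  Σ(broken) = 2291 kJ
Bonds formed (products):
  N≡N: 1 × 960 = 960
  O–H: 4 × 472 = 1888
  Σ(formed) = 2848 kJ
ΔH = Σ(broken) − Σ(formed) = 2291 − 2848 = −557 kJ
For 2× the reaction as written: 2 × (−557) = −1114 kJ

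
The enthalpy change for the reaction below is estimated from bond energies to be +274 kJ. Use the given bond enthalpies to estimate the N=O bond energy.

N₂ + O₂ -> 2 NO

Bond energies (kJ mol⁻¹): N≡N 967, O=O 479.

Let D be the N=O bond energy.
Σ(broken) = 1×967 + 1×479 = 1446
Σ(formed) = 2×D = 2D
ΔH = Σ(broken) − Σ(formed) = (1446) − (2D) = +1446 − 2D
Setting this equal to +274 kJ gives 2D = 1172, so D = 586 kJ/mol.

D(N=O) ≈ 586 kJ/mol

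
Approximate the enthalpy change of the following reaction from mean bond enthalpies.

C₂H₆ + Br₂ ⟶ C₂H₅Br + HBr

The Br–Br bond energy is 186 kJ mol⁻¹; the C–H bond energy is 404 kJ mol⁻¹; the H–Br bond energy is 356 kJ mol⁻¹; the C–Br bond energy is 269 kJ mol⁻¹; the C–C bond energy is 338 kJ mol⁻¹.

ΔH ≈ −35 kJ

Bonds broken (reactants):
  Br–Br: 1 × 186 = 186
  C–C: 1 × 338 = 338
  C–H: 6 × 404 = 2424
  Σ(broken) = 2948 kJ
Bonds formed (products):
  C–Br: 1 × 269 = 269
  C–C: 1 × 338 = 338
  C–H: 5 × 404 = 2020
  H–Br: 1 × 356 = 356
  Σ(formed) = 2983 kJ
ΔH = Σ(broken) − Σ(formed) = 2948 − 2983 = −35 kJ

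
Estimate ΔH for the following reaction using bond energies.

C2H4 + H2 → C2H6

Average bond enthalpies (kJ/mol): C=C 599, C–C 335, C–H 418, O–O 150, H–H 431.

ΔH ≈ −141 kJ

Bonds broken (reactants):
  C–H: 4 × 418 = 1672
  C=C: 1 × 599 = 599
  H–H: 1 × 431 = 431
  Σ(broken) = 2702 kJ
Bonds formed (products):
  C–C: 1 × 335 = 335
  C–H: 6 × 418 = 2508
  Σ(formed) = 2843 kJ
ΔH = Σ(broken) − Σ(formed) = 2702 − 2843 = −141 kJ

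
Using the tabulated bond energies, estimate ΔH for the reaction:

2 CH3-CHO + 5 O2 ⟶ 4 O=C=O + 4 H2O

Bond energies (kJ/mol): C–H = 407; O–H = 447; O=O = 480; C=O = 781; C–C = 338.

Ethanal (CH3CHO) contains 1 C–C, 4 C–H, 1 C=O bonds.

Bonds broken (reactants):
  C–C: 2 × 338 = 676
  C–H: 8 × 407 = 3256
  C=O: 2 × 781 = 1562
  O=O: 5 × 480 = 2400
  Σ(broken) = 7894 kJ
Bonds formed (products):
  C=O: 8 × 781 = 6248
  O–H: 8 × 447 = 3576
  Σ(formed) = 9824 kJ
ΔH = Σ(broken) − Σ(formed) = 7894 − 9824 = −1930 kJ

ΔH ≈ −1930 kJ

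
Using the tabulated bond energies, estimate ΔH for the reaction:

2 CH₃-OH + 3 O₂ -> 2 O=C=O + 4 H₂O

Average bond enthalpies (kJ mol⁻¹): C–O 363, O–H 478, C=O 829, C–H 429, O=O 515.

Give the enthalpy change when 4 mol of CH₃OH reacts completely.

ΔH = −2678 kJ

Bonds broken (reactants):
  C–H: 6 × 429 = 2574
  C–O: 2 × 363 = 726
  O–H: 2 × 478 = 956
  O=O: 3 × 515 = 1545
  Σ(broken) = 5801 kJ
Bonds formed (products):
  C=O: 4 × 829 = 3316
  O–H: 8 × 478 = 3824
  Σ(formed) = 7140 kJ
ΔH = Σ(broken) − Σ(formed) = 5801 − 7140 = −1339 kJ
For 2× the reaction as written: 2 × (−1339) = −2678 kJ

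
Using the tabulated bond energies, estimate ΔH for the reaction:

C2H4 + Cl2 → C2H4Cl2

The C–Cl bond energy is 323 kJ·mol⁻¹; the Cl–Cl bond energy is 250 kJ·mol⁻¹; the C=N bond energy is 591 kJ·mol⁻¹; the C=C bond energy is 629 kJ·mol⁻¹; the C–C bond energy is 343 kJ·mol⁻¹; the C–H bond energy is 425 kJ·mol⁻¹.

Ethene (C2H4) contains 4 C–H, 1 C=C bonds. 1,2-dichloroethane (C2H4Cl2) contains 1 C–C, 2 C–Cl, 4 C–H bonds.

Bonds broken (reactants):
  C–H: 4 × 425 = 1700
  C=C: 1 × 629 = 629
  Cl–Cl: 1 × 250 = 250
  Σ(broken) = 2579 kJ
Bonds formed (products):
  C–C: 1 × 343 = 343
  C–Cl: 2 × 323 = 646
  C–H: 4 × 425 = 1700
  Σ(formed) = 2689 kJ
ΔH = Σ(broken) − Σ(formed) = 2579 − 2689 = −110 kJ

ΔH ≈ −110 kJ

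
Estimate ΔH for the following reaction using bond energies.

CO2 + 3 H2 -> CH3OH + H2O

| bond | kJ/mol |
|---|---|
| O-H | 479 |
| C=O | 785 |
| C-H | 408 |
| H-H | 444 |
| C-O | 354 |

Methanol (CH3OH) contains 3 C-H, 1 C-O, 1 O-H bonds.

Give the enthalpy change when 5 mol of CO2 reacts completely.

ΔH = −565 kJ

Bonds broken (reactants):
  C=O: 2 × 785 = 1570
  H-H: 3 × 444 = 1332
  Σ(broken) = 2902 kJ
Bonds formed (products):
  C-H: 3 × 408 = 1224
  C-O: 1 × 354 = 354
  O-H: 3 × 479 = 1437
  Σ(formed) = 3015 kJ
ΔH = Σ(broken) − Σ(formed) = 2902 − 3015 = −113 kJ
For 5× the reaction as written: 5 × (−113) = −565 kJ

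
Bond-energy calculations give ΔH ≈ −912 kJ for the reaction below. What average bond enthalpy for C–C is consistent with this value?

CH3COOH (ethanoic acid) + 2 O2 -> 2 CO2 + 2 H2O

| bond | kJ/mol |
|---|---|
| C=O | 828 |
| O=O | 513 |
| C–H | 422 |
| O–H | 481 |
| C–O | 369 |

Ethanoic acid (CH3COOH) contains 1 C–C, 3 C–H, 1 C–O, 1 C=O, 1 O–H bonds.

D(C–C) ≈ 354 kJ/mol

Let D be the C–C bond energy.
Σ(broken) = 1×D + 3×422 + 1×369 + 1×828 + 1×481 + 2×513 = 3970 + D
Σ(formed) = 4×828 + 4×481 = 5236
ΔH = Σ(broken) − Σ(formed) = (3970 + D) − (5236) = −1266 + D
Setting this equal to −912 kJ gives D = 354 kJ/mol.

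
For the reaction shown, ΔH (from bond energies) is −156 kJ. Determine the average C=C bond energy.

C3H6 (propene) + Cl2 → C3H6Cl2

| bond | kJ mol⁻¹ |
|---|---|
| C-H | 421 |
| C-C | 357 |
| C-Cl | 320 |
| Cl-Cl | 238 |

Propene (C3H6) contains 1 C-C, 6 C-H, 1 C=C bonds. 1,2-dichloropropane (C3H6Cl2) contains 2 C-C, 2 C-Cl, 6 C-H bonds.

D(C=C) ≈ 603 kJ/mol

Let D be the C=C bond energy.
Σ(broken) = 1×357 + 6×421 + 1×D + 1×238 = 3121 + D
Σ(formed) = 2×357 + 2×320 + 6×421 = 3880
ΔH = Σ(broken) − Σ(formed) = (3121 + D) − (3880) = −759 + D
Setting this equal to −156 kJ gives D = 603 kJ/mol.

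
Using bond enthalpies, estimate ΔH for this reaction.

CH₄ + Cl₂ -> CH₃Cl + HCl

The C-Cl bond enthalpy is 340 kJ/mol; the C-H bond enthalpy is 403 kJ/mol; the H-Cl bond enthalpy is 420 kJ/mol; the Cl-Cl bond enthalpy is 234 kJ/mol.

Bonds broken (reactants):
  C-H: 4 × 403 = 1612
  Cl-Cl: 1 × 234 = 234
  Σ(broken) = 1846 kJ
Bonds formed (products):
  C-Cl: 1 × 340 = 340
  C-H: 3 × 403 = 1209
  H-Cl: 1 × 420 = 420
  Σ(formed) = 1969 kJ
ΔH = Σ(broken) − Σ(formed) = 1846 − 1969 = −123 kJ

ΔH ≈ −123 kJ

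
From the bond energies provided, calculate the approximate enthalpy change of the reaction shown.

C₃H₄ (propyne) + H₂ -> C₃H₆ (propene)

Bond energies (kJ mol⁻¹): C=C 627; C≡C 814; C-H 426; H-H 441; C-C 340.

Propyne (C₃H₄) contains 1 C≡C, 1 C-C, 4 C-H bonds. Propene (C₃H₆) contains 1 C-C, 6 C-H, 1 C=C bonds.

Bonds broken (reactants):
  C≡C: 1 × 814 = 814
  C-C: 1 × 340 = 340
  C-H: 4 × 426 = 1704
  H-H: 1 × 441 = 441
  Σ(broken) = 3299 kJ
Bonds formed (products):
  C-C: 1 × 340 = 340
  C-H: 6 × 426 = 2556
  C=C: 1 × 627 = 627
  Σ(formed) = 3523 kJ
ΔH = Σ(broken) − Σ(formed) = 3299 − 3523 = −224 kJ

ΔH ≈ −224 kJ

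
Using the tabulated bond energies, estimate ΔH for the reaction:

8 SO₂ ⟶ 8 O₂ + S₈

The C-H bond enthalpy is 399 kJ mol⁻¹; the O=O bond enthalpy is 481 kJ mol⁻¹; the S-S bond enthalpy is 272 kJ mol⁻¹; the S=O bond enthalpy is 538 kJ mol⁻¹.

Bonds broken (reactants):
  S=O: 16 × 538 = 8608
  Σ(broken) = 8608 kJ
Bonds formed (products):
  O=O: 8 × 481 = 3848
  S-S: 8 × 272 = 2176
  Σ(formed) = 6024 kJ
ΔH = Σ(broken) − Σ(formed) = 8608 − 6024 = +2584 kJ

ΔH ≈ +2584 kJ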